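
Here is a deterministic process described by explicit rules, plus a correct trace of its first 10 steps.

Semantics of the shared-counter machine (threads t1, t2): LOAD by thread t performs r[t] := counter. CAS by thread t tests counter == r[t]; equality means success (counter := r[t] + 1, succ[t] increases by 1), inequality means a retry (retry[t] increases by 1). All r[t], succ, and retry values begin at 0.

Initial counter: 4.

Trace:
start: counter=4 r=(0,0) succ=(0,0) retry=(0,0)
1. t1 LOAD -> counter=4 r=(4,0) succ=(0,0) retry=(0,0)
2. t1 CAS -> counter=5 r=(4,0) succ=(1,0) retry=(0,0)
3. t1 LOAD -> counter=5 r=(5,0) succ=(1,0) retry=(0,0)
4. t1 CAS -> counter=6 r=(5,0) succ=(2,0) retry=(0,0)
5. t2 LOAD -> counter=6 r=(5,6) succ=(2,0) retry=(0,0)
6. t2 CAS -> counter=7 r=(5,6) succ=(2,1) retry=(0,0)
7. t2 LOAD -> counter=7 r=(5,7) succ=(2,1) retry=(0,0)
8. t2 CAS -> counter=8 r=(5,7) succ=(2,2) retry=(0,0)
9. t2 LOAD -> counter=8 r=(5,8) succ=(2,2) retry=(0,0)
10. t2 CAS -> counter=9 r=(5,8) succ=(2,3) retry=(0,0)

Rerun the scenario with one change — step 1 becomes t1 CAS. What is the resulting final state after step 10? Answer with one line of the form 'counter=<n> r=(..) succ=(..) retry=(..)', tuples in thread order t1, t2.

(re-executing from step 1 with the substitution; state before step 1: counter=4 r=(0,0) succ=(0,0) retry=(0,0))
1. t1 CAS -> counter=4 r=(0,0) succ=(0,0) retry=(1,0)
2. t1 CAS -> counter=4 r=(0,0) succ=(0,0) retry=(2,0)
3. t1 LOAD -> counter=4 r=(4,0) succ=(0,0) retry=(2,0)
4. t1 CAS -> counter=5 r=(4,0) succ=(1,0) retry=(2,0)
5. t2 LOAD -> counter=5 r=(4,5) succ=(1,0) retry=(2,0)
6. t2 CAS -> counter=6 r=(4,5) succ=(1,1) retry=(2,0)
7. t2 LOAD -> counter=6 r=(4,6) succ=(1,1) retry=(2,0)
8. t2 CAS -> counter=7 r=(4,6) succ=(1,2) retry=(2,0)
9. t2 LOAD -> counter=7 r=(4,7) succ=(1,2) retry=(2,0)
10. t2 CAS -> counter=8 r=(4,7) succ=(1,3) retry=(2,0)

counter=8 r=(4,7) succ=(1,3) retry=(2,0)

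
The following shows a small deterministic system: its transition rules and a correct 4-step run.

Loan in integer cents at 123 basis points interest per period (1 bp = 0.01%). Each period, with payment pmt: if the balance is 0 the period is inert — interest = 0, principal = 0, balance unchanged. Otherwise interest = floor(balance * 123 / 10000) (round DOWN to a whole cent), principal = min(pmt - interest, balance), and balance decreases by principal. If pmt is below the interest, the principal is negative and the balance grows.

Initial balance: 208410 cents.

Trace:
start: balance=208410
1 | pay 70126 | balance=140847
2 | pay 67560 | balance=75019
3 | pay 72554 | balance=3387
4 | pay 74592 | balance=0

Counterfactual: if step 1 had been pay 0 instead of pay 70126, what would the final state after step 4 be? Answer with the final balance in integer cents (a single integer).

(re-executing from step 1 with the substitution; state before step 1: balance=208410)
1 | pay 0 | balance=210973
2 | pay 67560 | balance=146007
3 | pay 72554 | balance=75248
4 | pay 74592 | balance=1581

1581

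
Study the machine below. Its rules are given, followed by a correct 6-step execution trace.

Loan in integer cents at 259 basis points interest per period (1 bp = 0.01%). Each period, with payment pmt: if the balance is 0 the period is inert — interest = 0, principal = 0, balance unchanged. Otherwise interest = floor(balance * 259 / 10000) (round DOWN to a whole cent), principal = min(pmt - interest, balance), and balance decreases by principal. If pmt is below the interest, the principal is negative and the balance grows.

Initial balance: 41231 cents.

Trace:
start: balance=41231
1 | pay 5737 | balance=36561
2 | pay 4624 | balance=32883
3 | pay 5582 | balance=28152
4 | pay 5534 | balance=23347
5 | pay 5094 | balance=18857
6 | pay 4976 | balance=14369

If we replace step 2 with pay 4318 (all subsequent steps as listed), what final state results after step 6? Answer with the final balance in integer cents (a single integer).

14708

(re-executing from step 2 with the substitution; state before step 2: balance=36561)
2 | pay 4318 | balance=33189
3 | pay 5582 | balance=28466
4 | pay 5534 | balance=23669
5 | pay 5094 | balance=19188
6 | pay 4976 | balance=14708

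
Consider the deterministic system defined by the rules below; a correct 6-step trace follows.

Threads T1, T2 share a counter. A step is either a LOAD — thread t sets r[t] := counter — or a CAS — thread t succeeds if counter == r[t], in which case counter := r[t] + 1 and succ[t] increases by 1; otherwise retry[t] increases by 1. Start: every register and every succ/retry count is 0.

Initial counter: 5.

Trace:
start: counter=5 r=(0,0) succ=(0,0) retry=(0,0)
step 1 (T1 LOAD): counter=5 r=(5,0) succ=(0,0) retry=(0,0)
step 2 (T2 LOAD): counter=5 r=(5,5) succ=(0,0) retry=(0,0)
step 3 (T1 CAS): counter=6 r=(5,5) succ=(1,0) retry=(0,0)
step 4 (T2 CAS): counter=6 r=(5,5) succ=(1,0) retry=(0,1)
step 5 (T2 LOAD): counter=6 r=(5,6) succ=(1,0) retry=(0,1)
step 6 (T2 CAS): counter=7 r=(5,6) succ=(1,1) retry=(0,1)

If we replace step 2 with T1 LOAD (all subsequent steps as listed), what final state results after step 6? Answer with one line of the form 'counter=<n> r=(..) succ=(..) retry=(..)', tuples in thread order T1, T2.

(re-executing from step 2 with the substitution; state before step 2: counter=5 r=(5,0) succ=(0,0) retry=(0,0))
step 2 (T1 LOAD): counter=5 r=(5,0) succ=(0,0) retry=(0,0)
step 3 (T1 CAS): counter=6 r=(5,0) succ=(1,0) retry=(0,0)
step 4 (T2 CAS): counter=6 r=(5,0) succ=(1,0) retry=(0,1)
step 5 (T2 LOAD): counter=6 r=(5,6) succ=(1,0) retry=(0,1)
step 6 (T2 CAS): counter=7 r=(5,6) succ=(1,1) retry=(0,1)

counter=7 r=(5,6) succ=(1,1) retry=(0,1)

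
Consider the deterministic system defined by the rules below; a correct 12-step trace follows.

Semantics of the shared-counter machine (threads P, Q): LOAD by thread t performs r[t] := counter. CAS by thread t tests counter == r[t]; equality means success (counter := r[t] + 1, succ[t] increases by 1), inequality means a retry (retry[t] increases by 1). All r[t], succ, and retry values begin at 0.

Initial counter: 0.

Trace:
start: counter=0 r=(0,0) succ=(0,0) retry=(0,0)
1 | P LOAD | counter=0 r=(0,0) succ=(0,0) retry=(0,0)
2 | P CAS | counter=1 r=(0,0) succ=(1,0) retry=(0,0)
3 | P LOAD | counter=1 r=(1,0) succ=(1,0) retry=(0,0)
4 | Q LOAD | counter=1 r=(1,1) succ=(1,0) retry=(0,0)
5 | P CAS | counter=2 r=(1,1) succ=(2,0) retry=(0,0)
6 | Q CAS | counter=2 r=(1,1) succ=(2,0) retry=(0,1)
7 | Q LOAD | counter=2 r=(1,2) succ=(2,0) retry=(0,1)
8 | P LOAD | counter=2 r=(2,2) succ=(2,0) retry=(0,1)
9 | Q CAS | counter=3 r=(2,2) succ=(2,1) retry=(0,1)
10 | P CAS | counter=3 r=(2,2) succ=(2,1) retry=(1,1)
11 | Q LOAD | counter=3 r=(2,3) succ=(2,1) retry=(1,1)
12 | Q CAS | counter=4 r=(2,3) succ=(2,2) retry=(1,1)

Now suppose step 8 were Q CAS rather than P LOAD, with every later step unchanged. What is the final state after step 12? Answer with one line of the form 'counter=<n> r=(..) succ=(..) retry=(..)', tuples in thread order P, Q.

counter=4 r=(1,3) succ=(2,2) retry=(1,2)

(re-executing from step 8 with the substitution; state before step 8: counter=2 r=(1,2) succ=(2,0) retry=(0,1))
8 | Q CAS | counter=3 r=(1,2) succ=(2,1) retry=(0,1)
9 | Q CAS | counter=3 r=(1,2) succ=(2,1) retry=(0,2)
10 | P CAS | counter=3 r=(1,2) succ=(2,1) retry=(1,2)
11 | Q LOAD | counter=3 r=(1,3) succ=(2,1) retry=(1,2)
12 | Q CAS | counter=4 r=(1,3) succ=(2,2) retry=(1,2)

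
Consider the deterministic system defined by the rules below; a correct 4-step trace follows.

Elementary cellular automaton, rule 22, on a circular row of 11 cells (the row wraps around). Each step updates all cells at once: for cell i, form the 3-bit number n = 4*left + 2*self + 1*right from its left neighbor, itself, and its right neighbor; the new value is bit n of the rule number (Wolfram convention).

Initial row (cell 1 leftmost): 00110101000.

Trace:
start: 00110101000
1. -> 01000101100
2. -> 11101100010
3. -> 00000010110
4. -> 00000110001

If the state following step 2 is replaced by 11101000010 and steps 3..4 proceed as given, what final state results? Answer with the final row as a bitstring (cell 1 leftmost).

00010011001

state after step 2 := 11101000010
3. -> 00001100110
4. -> 00010011001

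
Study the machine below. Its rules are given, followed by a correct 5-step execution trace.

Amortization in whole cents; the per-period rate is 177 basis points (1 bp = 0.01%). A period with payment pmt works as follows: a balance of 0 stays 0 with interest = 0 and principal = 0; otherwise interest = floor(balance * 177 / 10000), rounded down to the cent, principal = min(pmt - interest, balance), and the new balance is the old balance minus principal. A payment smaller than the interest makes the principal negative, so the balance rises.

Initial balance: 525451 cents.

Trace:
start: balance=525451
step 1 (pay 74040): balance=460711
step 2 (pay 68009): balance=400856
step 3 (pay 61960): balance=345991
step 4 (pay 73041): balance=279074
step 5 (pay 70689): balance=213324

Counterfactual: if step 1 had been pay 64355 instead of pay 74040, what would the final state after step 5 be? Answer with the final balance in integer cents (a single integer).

223713

(re-executing from step 1 with the substitution; state before step 1: balance=525451)
step 1 (pay 64355): balance=470396
step 2 (pay 68009): balance=410713
step 3 (pay 61960): balance=356022
step 4 (pay 73041): balance=289282
step 5 (pay 70689): balance=223713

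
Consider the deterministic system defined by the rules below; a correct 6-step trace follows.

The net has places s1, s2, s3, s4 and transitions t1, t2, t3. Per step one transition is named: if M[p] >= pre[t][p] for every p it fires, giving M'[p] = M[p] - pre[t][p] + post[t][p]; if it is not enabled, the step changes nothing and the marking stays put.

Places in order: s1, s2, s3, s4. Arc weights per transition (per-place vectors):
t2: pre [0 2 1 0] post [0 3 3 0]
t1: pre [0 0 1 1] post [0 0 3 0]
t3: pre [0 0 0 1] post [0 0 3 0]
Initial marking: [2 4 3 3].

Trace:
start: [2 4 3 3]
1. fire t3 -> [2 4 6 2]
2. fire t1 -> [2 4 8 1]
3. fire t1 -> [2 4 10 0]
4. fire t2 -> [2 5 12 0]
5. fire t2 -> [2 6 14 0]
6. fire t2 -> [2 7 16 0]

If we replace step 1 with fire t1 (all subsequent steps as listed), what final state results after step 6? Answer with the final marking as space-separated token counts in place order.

2 7 15 0

(re-executing from step 1 with the substitution; state before step 1: [2 4 3 3])
1. fire t1 -> [2 4 5 2]
2. fire t1 -> [2 4 7 1]
3. fire t1 -> [2 4 9 0]
4. fire t2 -> [2 5 11 0]
5. fire t2 -> [2 6 13 0]
6. fire t2 -> [2 7 15 0]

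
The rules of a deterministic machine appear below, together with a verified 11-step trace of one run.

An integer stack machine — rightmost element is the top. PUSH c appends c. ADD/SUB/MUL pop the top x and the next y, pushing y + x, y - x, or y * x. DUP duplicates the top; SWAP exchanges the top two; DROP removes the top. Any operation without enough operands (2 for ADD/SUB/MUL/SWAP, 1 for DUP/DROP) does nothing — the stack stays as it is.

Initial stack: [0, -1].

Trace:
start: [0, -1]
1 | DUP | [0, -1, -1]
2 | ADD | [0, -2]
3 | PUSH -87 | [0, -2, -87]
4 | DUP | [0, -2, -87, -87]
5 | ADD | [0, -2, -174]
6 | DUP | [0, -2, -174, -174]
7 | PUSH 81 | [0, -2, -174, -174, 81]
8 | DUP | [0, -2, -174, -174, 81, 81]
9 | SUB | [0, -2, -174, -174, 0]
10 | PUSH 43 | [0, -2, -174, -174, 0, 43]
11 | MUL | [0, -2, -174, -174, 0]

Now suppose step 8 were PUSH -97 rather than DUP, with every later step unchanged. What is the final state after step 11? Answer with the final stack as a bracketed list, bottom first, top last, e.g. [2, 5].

(re-executing from step 8 with the substitution; state before step 8: [0, -2, -174, -174, 81])
8 | PUSH -97 | [0, -2, -174, -174, 81, -97]
9 | SUB | [0, -2, -174, -174, 178]
10 | PUSH 43 | [0, -2, -174, -174, 178, 43]
11 | MUL | [0, -2, -174, -174, 7654]

[0, -2, -174, -174, 7654]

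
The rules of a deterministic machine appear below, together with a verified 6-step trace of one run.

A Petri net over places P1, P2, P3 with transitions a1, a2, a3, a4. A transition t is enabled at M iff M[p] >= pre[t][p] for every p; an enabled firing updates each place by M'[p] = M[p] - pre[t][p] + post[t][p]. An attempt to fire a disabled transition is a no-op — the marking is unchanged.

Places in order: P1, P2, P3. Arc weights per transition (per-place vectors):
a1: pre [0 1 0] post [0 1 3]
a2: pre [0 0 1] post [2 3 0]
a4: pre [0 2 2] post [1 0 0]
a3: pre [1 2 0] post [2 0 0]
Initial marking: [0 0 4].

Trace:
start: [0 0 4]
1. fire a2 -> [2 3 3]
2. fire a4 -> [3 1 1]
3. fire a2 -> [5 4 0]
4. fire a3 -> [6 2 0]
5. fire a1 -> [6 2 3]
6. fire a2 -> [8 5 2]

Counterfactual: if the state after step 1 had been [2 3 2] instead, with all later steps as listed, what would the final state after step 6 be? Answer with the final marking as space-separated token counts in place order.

state after step 1 := [2 3 2]
2. fire a4 -> [3 1 0]
3. fire a2 -> [3 1 0]
4. fire a3 -> [3 1 0]
5. fire a1 -> [3 1 3]
6. fire a2 -> [5 4 2]

5 4 2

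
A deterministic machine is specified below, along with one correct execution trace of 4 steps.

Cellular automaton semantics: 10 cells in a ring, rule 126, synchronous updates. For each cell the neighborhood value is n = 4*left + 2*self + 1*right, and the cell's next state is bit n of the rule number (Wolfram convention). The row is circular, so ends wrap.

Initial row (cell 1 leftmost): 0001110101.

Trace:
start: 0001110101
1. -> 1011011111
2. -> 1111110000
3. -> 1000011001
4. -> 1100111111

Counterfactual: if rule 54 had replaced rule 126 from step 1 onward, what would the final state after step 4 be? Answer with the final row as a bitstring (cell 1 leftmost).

1101000101

(re-executing steps 1..4 under rule 54; state before step 1: 0001110101)
1. -> 1010001111
2. -> 0111010000
3. -> 1000111000
4. -> 1101000101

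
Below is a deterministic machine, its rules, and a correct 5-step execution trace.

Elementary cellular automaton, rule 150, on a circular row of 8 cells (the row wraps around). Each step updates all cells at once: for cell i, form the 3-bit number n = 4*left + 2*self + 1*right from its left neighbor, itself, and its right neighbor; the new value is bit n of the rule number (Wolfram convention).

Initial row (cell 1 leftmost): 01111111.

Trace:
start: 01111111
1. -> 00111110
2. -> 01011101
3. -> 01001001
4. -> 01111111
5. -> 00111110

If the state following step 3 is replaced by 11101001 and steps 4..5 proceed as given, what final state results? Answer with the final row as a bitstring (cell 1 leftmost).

00110100

state after step 3 := 11101001
4. -> 11001110
5. -> 00110100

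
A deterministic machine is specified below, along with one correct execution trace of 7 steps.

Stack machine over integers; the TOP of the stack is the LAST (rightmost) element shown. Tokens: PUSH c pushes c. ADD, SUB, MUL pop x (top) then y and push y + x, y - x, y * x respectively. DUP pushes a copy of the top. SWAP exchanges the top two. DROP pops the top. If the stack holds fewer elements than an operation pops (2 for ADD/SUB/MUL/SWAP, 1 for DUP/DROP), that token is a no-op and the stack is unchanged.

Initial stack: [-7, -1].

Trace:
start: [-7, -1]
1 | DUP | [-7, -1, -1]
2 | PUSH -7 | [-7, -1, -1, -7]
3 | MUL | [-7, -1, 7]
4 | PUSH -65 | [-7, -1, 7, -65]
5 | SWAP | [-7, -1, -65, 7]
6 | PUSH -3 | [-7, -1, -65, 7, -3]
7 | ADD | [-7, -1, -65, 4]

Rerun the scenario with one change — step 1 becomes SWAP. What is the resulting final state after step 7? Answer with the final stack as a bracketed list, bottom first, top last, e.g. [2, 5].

[-1, -65, 46]

(re-executing from step 1 with the substitution; state before step 1: [-7, -1])
1 | SWAP | [-1, -7]
2 | PUSH -7 | [-1, -7, -7]
3 | MUL | [-1, 49]
4 | PUSH -65 | [-1, 49, -65]
5 | SWAP | [-1, -65, 49]
6 | PUSH -3 | [-1, -65, 49, -3]
7 | ADD | [-1, -65, 46]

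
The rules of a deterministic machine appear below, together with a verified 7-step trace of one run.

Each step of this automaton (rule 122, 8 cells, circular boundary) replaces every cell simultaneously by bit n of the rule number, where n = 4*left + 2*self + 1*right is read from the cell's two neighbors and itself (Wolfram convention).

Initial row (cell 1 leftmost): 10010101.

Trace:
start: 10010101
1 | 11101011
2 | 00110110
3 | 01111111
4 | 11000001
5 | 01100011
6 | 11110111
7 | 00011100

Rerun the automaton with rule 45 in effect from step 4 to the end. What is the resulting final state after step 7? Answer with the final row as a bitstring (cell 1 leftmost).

00010101

(re-executing steps 4..7 under rule 45; state before step 4: 01111111)
4 | 11000000
5 | 10011110
6 | 10010001
7 | 00010101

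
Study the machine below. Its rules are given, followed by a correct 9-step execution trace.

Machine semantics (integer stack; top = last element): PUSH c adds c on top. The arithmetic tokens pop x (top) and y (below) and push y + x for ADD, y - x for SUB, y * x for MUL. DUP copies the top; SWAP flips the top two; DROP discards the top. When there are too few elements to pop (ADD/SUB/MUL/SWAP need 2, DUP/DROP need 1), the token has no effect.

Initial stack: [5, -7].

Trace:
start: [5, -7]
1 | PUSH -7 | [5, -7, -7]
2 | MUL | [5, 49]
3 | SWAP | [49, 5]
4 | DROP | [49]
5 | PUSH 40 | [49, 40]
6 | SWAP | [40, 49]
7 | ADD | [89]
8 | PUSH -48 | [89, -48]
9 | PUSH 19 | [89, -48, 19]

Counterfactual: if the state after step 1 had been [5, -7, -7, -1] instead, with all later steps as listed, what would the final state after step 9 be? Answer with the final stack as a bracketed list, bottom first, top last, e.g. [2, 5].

[5, 47, -48, 19]

state after step 1 := [5, -7, -7, -1]
2 | MUL | [5, -7, 7]
3 | SWAP | [5, 7, -7]
4 | DROP | [5, 7]
5 | PUSH 40 | [5, 7, 40]
6 | SWAP | [5, 40, 7]
7 | ADD | [5, 47]
8 | PUSH -48 | [5, 47, -48]
9 | PUSH 19 | [5, 47, -48, 19]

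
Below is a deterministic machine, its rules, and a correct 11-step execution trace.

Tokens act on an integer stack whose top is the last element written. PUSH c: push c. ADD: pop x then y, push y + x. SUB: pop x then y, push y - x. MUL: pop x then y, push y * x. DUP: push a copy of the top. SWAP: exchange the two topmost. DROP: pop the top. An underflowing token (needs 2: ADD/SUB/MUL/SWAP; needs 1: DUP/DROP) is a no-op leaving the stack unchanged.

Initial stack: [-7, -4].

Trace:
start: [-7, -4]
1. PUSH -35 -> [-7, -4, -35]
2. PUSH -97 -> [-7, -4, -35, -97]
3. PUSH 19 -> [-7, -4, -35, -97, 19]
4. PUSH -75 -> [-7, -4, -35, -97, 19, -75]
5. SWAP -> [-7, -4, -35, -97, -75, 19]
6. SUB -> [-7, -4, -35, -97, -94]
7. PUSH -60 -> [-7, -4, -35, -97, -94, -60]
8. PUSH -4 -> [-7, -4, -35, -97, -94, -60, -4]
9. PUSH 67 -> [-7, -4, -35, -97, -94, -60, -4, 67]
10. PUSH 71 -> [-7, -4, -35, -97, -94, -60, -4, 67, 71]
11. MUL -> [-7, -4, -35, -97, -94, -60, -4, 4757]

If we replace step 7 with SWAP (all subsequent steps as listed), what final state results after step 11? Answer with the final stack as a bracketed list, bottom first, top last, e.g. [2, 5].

[-7, -4, -35, -94, -97, -4, 4757]

(re-executing from step 7 with the substitution; state before step 7: [-7, -4, -35, -97, -94])
7. SWAP -> [-7, -4, -35, -94, -97]
8. PUSH -4 -> [-7, -4, -35, -94, -97, -4]
9. PUSH 67 -> [-7, -4, -35, -94, -97, -4, 67]
10. PUSH 71 -> [-7, -4, -35, -94, -97, -4, 67, 71]
11. MUL -> [-7, -4, -35, -94, -97, -4, 4757]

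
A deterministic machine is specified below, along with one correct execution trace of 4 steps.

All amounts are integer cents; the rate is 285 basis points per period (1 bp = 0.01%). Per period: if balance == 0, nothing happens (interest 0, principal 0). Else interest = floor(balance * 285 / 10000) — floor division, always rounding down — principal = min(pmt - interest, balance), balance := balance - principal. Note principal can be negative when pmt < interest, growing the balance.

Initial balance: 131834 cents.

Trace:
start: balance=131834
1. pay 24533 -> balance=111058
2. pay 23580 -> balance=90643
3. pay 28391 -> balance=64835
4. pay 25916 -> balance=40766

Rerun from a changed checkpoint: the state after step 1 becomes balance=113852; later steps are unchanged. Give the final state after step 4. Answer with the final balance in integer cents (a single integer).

43806

state after step 1 := balance=113852
2. pay 23580 -> balance=93516
3. pay 28391 -> balance=67790
4. pay 25916 -> balance=43806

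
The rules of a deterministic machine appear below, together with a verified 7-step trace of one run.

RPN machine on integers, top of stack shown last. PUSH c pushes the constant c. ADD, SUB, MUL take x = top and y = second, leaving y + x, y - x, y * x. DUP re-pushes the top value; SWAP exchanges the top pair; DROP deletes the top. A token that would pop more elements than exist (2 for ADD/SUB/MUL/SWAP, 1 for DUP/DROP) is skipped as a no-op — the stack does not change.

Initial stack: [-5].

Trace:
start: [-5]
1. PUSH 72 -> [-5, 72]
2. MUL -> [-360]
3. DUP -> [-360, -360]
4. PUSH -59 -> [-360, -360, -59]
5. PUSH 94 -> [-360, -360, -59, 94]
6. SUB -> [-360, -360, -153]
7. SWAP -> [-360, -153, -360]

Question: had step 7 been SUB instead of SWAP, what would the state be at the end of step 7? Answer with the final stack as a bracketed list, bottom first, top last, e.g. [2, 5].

[-360, -207]

(re-executing from step 7 with the substitution; state before step 7: [-360, -360, -153])
7. SUB -> [-360, -207]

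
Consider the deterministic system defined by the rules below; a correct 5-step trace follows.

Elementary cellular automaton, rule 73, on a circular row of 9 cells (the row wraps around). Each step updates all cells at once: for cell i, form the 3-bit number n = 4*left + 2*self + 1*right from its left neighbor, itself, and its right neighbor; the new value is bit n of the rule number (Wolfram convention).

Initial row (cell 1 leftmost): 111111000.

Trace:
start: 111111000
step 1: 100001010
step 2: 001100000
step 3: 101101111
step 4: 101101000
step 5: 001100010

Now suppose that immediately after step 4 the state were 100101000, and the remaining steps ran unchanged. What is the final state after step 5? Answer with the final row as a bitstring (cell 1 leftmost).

state after step 4 := 100101000
step 5: 000000010

000000010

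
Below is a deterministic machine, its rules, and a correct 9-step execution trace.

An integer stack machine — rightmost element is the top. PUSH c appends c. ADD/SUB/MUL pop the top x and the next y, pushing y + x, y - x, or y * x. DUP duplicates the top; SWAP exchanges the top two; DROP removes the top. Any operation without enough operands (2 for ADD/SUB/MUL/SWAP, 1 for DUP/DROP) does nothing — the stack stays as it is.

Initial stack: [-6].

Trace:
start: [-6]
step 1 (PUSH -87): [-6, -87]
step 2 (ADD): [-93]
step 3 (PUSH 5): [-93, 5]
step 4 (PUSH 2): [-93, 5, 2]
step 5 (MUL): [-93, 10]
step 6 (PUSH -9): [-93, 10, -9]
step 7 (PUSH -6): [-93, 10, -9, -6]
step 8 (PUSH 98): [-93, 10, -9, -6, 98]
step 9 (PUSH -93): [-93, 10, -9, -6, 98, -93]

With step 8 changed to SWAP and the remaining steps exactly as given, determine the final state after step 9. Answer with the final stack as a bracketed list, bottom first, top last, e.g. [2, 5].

(re-executing from step 8 with the substitution; state before step 8: [-93, 10, -9, -6])
step 8 (SWAP): [-93, 10, -6, -9]
step 9 (PUSH -93): [-93, 10, -6, -9, -93]

[-93, 10, -6, -9, -93]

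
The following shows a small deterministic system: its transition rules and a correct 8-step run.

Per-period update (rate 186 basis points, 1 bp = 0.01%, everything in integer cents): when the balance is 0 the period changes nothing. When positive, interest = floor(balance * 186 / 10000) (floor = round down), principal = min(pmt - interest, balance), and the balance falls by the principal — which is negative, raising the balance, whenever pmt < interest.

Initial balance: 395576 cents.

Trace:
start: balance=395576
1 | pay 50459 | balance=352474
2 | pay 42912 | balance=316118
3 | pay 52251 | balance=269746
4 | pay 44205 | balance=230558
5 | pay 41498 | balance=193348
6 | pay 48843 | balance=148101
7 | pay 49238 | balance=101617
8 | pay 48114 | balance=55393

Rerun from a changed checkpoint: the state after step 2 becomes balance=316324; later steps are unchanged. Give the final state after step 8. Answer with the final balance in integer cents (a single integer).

state after step 2 := balance=316324
3 | pay 52251 | balance=269956
4 | pay 44205 | balance=230772
5 | pay 41498 | balance=193566
6 | pay 48843 | balance=148323
7 | pay 49238 | balance=101843
8 | pay 48114 | balance=55623

55623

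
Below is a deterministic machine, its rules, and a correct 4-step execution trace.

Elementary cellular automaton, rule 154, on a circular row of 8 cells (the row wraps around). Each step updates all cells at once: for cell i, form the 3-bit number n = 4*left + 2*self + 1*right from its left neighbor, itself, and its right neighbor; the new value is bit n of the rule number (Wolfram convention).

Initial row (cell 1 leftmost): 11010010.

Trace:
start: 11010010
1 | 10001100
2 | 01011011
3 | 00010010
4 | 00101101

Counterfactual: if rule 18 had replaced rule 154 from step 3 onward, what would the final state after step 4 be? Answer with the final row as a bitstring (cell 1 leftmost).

00000000

(re-executing steps 3..4 under rule 18; state before step 3: 01011011)
3 | 00000000
4 | 00000000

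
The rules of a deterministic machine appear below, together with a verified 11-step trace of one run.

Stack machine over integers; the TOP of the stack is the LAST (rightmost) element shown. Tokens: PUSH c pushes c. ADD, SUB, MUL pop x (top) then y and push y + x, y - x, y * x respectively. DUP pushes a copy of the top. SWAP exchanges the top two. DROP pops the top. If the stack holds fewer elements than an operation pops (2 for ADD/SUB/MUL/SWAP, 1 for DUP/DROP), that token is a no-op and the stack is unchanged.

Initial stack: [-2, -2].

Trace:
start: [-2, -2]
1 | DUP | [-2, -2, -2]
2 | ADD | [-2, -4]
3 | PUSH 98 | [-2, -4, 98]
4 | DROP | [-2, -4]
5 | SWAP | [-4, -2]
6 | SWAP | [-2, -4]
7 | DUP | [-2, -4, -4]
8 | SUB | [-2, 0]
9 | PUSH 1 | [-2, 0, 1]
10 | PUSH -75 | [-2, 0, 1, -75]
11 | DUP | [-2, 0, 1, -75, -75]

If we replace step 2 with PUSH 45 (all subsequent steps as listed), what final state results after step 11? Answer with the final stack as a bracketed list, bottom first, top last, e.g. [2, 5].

(re-executing from step 2 with the substitution; state before step 2: [-2, -2, -2])
2 | PUSH 45 | [-2, -2, -2, 45]
3 | PUSH 98 | [-2, -2, -2, 45, 98]
4 | DROP | [-2, -2, -2, 45]
5 | SWAP | [-2, -2, 45, -2]
6 | SWAP | [-2, -2, -2, 45]
7 | DUP | [-2, -2, -2, 45, 45]
8 | SUB | [-2, -2, -2, 0]
9 | PUSH 1 | [-2, -2, -2, 0, 1]
10 | PUSH -75 | [-2, -2, -2, 0, 1, -75]
11 | DUP | [-2, -2, -2, 0, 1, -75, -75]

[-2, -2, -2, 0, 1, -75, -75]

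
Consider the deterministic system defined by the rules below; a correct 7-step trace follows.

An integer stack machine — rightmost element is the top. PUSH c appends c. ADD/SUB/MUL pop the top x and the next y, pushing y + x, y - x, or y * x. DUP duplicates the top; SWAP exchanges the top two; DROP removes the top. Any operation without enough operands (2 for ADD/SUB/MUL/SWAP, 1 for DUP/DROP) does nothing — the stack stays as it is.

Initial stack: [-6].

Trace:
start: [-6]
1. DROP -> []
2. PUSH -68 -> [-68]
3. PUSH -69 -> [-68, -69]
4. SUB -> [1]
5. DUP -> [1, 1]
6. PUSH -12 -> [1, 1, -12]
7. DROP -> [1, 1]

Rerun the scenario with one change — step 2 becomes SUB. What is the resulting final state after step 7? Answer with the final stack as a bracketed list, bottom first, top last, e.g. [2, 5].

(re-executing from step 2 with the substitution; state before step 2: [])
2. SUB -> []
3. PUSH -69 -> [-69]
4. SUB -> [-69]
5. DUP -> [-69, -69]
6. PUSH -12 -> [-69, -69, -12]
7. DROP -> [-69, -69]

[-69, -69]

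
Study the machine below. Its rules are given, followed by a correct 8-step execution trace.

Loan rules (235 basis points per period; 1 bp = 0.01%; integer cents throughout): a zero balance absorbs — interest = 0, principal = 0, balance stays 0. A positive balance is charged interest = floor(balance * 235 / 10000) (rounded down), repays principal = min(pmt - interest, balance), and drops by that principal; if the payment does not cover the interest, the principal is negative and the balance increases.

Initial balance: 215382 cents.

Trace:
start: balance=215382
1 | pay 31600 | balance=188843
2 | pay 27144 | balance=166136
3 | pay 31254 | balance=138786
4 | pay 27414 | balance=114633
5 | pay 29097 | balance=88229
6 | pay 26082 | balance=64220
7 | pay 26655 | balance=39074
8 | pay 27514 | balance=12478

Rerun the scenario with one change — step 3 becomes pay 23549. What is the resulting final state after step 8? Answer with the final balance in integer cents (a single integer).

(re-executing from step 3 with the substitution; state before step 3: balance=166136)
3 | pay 23549 | balance=146491
4 | pay 27414 | balance=122519
5 | pay 29097 | balance=96301
6 | pay 26082 | balance=72482
7 | pay 26655 | balance=47530
8 | pay 27514 | balance=21132

21132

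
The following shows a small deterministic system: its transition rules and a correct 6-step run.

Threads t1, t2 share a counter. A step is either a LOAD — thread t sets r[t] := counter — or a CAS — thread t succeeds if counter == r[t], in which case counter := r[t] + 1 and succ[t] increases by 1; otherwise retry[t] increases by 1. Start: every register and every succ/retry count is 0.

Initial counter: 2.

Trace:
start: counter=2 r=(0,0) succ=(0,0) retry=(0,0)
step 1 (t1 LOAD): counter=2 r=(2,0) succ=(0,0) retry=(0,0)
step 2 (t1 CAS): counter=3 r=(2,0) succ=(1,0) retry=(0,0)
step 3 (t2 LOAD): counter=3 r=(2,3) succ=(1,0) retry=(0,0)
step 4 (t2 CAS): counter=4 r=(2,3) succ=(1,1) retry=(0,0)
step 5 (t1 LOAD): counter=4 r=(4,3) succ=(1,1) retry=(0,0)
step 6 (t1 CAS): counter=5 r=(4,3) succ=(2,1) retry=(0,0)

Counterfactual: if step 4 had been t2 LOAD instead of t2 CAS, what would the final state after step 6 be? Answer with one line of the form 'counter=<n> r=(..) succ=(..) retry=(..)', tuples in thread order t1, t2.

(re-executing from step 4 with the substitution; state before step 4: counter=3 r=(2,3) succ=(1,0) retry=(0,0))
step 4 (t2 LOAD): counter=3 r=(2,3) succ=(1,0) retry=(0,0)
step 5 (t1 LOAD): counter=3 r=(3,3) succ=(1,0) retry=(0,0)
step 6 (t1 CAS): counter=4 r=(3,3) succ=(2,0) retry=(0,0)

counter=4 r=(3,3) succ=(2,0) retry=(0,0)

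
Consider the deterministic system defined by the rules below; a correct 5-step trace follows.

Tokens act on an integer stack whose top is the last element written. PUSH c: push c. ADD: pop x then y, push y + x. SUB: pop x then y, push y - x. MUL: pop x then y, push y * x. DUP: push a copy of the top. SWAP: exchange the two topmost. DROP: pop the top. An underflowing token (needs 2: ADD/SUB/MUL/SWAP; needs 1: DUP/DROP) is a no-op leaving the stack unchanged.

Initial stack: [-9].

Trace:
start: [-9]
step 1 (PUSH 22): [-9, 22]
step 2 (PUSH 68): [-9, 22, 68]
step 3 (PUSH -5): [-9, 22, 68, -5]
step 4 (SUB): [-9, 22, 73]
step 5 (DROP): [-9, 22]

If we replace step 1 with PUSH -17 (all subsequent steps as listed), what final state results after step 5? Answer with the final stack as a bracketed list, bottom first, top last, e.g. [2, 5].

[-9, -17]

(re-executing from step 1 with the substitution; state before step 1: [-9])
step 1 (PUSH -17): [-9, -17]
step 2 (PUSH 68): [-9, -17, 68]
step 3 (PUSH -5): [-9, -17, 68, -5]
step 4 (SUB): [-9, -17, 73]
step 5 (DROP): [-9, -17]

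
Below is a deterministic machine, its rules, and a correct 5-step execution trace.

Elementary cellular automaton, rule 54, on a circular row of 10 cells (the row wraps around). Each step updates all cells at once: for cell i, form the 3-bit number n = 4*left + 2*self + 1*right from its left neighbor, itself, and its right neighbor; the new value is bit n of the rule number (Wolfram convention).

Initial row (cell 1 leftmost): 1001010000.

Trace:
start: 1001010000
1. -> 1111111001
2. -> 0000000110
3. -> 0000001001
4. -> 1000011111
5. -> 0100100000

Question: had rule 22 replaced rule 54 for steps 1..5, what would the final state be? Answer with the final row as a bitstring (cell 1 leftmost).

0100100000

(re-executing steps 1..5 under rule 22; state before step 1: 1001010000)
1. -> 1111011001
2. -> 0000000110
3. -> 0000001001
4. -> 1000011111
5. -> 0100100000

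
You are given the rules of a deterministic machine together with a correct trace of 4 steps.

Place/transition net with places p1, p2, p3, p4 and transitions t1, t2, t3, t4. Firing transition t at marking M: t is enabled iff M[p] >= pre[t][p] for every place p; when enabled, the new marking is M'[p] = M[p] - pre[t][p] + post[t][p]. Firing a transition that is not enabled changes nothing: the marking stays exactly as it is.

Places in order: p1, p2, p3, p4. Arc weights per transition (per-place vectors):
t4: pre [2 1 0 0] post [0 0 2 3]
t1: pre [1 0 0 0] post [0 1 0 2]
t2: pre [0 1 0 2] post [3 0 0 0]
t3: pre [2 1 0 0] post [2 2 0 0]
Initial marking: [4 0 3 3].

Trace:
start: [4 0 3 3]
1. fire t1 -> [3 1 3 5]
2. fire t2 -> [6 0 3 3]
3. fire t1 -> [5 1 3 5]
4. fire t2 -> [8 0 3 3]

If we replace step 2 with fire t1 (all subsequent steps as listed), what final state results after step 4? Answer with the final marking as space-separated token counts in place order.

4 2 3 7

(re-executing from step 2 with the substitution; state before step 2: [3 1 3 5])
2. fire t1 -> [2 2 3 7]
3. fire t1 -> [1 3 3 9]
4. fire t2 -> [4 2 3 7]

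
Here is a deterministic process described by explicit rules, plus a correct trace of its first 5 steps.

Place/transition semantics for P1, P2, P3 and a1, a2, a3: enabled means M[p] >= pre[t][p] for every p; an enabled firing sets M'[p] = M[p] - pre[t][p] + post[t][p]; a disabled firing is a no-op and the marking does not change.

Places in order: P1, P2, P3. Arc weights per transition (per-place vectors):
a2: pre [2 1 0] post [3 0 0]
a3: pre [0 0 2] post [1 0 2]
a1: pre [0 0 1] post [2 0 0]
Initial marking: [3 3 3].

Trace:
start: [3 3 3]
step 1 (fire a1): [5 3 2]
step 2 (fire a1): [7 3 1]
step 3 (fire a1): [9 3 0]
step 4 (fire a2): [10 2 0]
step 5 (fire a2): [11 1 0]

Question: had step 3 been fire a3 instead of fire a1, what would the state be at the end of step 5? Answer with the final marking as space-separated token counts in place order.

9 1 1

(re-executing from step 3 with the substitution; state before step 3: [7 3 1])
step 3 (fire a3): [7 3 1]
step 4 (fire a2): [8 2 1]
step 5 (fire a2): [9 1 1]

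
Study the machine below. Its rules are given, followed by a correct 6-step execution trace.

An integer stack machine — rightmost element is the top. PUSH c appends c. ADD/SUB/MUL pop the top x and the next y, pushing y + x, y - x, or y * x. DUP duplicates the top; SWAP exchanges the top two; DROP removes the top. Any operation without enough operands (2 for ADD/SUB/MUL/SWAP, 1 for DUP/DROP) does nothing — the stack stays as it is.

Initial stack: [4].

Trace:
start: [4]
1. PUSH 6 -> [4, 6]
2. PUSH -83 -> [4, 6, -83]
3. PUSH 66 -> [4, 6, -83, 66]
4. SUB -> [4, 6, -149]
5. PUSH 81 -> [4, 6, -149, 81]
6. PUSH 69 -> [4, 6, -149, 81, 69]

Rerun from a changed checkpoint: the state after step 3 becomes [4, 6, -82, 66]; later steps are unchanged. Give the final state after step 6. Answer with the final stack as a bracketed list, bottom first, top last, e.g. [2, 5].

state after step 3 := [4, 6, -82, 66]
4. SUB -> [4, 6, -148]
5. PUSH 81 -> [4, 6, -148, 81]
6. PUSH 69 -> [4, 6, -148, 81, 69]

[4, 6, -148, 81, 69]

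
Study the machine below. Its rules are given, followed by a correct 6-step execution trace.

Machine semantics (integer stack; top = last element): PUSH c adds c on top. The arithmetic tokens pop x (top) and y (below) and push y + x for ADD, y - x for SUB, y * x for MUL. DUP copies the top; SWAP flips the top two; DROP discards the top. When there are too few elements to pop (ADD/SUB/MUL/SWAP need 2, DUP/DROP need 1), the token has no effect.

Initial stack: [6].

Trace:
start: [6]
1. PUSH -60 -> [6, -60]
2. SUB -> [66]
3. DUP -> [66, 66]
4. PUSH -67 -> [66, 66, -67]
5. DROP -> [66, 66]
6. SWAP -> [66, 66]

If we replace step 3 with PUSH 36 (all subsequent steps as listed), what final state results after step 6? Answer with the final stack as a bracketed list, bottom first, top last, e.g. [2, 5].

(re-executing from step 3 with the substitution; state before step 3: [66])
3. PUSH 36 -> [66, 36]
4. PUSH -67 -> [66, 36, -67]
5. DROP -> [66, 36]
6. SWAP -> [36, 66]

[36, 66]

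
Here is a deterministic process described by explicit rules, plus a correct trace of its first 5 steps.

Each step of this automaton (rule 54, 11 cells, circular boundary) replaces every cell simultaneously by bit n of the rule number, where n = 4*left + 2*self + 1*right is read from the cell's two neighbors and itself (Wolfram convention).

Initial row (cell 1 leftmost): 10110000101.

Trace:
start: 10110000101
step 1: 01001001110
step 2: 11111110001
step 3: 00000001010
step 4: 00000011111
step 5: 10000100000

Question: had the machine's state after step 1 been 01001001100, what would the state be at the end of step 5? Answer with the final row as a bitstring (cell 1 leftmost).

11000111001

state after step 1 := 01001001100
step 2: 11111110010
step 3: 00000001111
step 4: 10000010000
step 5: 11000111001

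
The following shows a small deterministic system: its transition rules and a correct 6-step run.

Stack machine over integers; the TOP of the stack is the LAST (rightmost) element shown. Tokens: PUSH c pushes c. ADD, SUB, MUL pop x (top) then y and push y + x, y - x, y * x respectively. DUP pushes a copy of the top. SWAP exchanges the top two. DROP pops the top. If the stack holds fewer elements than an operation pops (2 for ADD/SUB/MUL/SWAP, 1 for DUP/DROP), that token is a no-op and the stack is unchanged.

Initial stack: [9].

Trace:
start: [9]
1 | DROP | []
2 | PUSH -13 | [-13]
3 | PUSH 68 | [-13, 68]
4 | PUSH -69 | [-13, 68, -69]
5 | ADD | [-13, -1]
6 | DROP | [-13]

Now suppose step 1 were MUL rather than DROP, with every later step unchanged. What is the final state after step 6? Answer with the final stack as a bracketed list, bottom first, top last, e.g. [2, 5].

[9, -13]

(re-executing from step 1 with the substitution; state before step 1: [9])
1 | MUL | [9]
2 | PUSH -13 | [9, -13]
3 | PUSH 68 | [9, -13, 68]
4 | PUSH -69 | [9, -13, 68, -69]
5 | ADD | [9, -13, -1]
6 | DROP | [9, -13]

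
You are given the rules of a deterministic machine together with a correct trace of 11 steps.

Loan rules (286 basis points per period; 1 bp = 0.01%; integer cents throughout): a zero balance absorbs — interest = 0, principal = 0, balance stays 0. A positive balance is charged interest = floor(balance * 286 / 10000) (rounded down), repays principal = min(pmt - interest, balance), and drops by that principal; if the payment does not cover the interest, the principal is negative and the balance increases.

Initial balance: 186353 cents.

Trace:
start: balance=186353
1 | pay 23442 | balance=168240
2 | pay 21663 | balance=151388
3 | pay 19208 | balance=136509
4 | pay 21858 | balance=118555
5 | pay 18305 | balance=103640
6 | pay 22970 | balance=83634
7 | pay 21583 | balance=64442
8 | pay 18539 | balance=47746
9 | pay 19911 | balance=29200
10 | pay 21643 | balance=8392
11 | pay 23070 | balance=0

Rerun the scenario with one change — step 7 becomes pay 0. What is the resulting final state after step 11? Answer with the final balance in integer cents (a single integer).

9721

(re-executing from step 7 with the substitution; state before step 7: balance=83634)
7 | pay 0 | balance=86025
8 | pay 18539 | balance=69946
9 | pay 19911 | balance=52035
10 | pay 21643 | balance=31880
11 | pay 23070 | balance=9721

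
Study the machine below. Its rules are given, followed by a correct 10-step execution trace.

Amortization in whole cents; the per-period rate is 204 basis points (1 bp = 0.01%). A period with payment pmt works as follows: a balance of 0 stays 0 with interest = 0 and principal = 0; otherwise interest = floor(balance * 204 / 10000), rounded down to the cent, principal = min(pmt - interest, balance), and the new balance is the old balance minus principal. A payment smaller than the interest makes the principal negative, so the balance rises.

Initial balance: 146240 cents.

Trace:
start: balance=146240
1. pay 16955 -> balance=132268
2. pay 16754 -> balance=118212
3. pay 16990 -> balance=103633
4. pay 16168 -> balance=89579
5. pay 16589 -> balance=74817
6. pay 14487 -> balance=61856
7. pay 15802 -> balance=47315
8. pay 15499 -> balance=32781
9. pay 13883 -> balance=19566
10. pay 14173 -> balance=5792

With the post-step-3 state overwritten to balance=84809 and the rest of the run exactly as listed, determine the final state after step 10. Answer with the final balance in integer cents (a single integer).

0

state after step 3 := balance=84809
4. pay 16168 -> balance=70371
5. pay 16589 -> balance=55217
6. pay 14487 -> balance=41856
7. pay 15802 -> balance=26907
8. pay 15499 -> balance=11956
9. pay 13883 -> balance=0
10. pay 14173 -> balance=0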